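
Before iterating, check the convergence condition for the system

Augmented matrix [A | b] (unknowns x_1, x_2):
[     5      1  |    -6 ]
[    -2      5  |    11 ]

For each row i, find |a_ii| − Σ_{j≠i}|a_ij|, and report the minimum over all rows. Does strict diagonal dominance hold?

row 1: |5| − (1) = 4
row 2: |5| − (2) = 3
minimum over rows = 3 → strictly diagonally dominant (convergence guaranteed)

3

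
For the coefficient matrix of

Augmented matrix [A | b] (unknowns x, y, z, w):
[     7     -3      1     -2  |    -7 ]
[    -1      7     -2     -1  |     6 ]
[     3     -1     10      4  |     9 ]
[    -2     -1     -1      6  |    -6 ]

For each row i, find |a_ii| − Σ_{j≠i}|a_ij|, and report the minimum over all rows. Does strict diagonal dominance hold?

row 1: |7| − (3+1+2) = 1
row 2: |7| − (1+2+1) = 3
row 3: |10| − (3+1+4) = 2
row 4: |6| − (2+1+1) = 2
minimum over rows = 1 → strictly diagonally dominant (convergence guaranteed)

1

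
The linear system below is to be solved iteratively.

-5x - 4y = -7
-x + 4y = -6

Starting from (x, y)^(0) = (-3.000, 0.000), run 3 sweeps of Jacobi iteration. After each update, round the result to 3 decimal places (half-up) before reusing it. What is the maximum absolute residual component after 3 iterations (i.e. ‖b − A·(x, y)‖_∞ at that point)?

1.800

Iteration 1:
  x = (-7 - (-4)·0.000) / (-5) = 1.400
  y = (-6 - (-1)·-3.000) / (4) = -2.250
Iteration 2:
  x = (-7 - (-4)·-2.250) / (-5) = 3.200
  y = (-6 - (-1)·1.400) / (4) = -1.150
Iteration 3:
  x = (-7 - (-4)·-1.150) / (-5) = 2.320
  y = (-6 - (-1)·3.200) / (4) = -0.700
Residual b − A·x = (1.800, -0.880); ∞-norm = 1.800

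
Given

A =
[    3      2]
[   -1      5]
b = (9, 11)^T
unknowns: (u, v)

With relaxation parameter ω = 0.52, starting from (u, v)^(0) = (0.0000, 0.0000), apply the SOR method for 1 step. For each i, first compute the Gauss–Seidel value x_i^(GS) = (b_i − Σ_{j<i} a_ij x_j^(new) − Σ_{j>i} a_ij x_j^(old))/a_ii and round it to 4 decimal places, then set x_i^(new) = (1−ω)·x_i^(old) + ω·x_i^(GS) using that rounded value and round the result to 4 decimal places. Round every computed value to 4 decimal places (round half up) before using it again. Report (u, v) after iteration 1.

(1.5600, 1.3062)

Iteration 1:
  u: GS value = (9 - (2)·0.0000) / (3) = 3.0000;  u ← (1−ω)·0.0000 + ω·3.0000 = 1.5600
  v: GS value = (11 - (-1)·1.5600) / (5) = 2.5120;  v ← (1−ω)·0.0000 + ω·2.5120 = 1.3062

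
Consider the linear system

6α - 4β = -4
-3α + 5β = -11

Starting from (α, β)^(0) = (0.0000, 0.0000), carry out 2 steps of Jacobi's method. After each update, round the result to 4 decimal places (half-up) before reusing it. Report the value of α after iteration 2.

Iteration 1:
  α = (-4 - (-4)·0.0000) / (6) = -0.6667
  β = (-11 - (-3)·0.0000) / (5) = -2.2000
Iteration 2:
  α = (-4 - (-4)·-2.2000) / (6) = -2.1333
  β = (-11 - (-3)·-0.6667) / (5) = -2.6000

-2.1333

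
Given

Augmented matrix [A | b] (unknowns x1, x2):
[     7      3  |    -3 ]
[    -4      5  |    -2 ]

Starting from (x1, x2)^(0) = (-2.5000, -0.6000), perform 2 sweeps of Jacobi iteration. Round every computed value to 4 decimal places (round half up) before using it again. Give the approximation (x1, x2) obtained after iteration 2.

(0.6000, -0.5371)

Iteration 1:
  x1 = (-3 - (3)·-0.6000) / (7) = -0.1714
  x2 = (-2 - (-4)·-2.5000) / (5) = -2.4000
Iteration 2:
  x1 = (-3 - (3)·-2.4000) / (7) = 0.6000
  x2 = (-2 - (-4)·-0.1714) / (5) = -0.5371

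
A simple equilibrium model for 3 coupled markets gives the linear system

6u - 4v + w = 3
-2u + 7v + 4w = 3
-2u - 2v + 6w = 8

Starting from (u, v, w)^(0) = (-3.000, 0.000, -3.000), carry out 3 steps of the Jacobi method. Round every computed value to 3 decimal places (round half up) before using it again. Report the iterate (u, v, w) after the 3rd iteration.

(0.500, -0.397, 1.942)

Iteration 1:
  u = (3 - (-4)·0.000 - (1)·-3.000) / (6) = 1.000
  v = (3 - (-2)·-3.000 - (4)·-3.000) / (7) = 1.286
  w = (8 - (-2)·-3.000 - (-2)·0.000) / (6) = 0.333
Iteration 2:
  u = (3 - (-4)·1.286 - (1)·0.333) / (6) = 1.302
  v = (3 - (-2)·1.000 - (4)·0.333) / (7) = 0.524
  w = (8 - (-2)·1.000 - (-2)·1.286) / (6) = 2.095
Iteration 3:
  u = (3 - (-4)·0.524 - (1)·2.095) / (6) = 0.500
  v = (3 - (-2)·1.302 - (4)·2.095) / (7) = -0.397
  w = (8 - (-2)·1.302 - (-2)·0.524) / (6) = 1.942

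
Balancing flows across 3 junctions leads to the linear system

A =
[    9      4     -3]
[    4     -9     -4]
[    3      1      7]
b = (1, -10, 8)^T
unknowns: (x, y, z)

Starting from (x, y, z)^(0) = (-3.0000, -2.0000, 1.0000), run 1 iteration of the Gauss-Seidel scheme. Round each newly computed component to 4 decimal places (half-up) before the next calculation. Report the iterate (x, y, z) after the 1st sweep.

(1.3333, 1.2592, 0.3916)

Iteration 1:
  x = (1 - (4)·-2.0000 - (-3)·1.0000) / (9) = 1.3333
  y = (-10 - (4)·1.3333 - (-4)·1.0000) / (-9) = 1.2592
  z = (8 - (3)·1.3333 - (1)·1.2592) / (7) = 0.3916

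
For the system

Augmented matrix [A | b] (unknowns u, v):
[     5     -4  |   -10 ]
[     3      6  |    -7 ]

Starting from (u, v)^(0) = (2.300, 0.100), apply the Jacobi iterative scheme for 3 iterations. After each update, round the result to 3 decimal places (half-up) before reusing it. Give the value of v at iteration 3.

Iteration 1:
  u = (-10 - (-4)·0.100) / (5) = -1.920
  v = (-7 - (3)·2.300) / (6) = -2.317
Iteration 2:
  u = (-10 - (-4)·-2.317) / (5) = -3.854
  v = (-7 - (3)·-1.920) / (6) = -0.207
Iteration 3:
  u = (-10 - (-4)·-0.207) / (5) = -2.166
  v = (-7 - (3)·-3.854) / (6) = 0.760

0.760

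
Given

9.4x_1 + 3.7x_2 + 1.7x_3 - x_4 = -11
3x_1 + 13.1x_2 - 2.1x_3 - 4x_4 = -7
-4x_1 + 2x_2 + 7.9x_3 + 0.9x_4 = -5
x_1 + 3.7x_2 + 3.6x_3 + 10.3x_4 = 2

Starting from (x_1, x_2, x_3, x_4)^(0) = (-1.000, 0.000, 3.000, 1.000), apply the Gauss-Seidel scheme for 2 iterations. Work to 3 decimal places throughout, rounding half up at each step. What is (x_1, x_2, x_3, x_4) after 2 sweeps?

Iteration 1:
  x_1 = (-11 - (3.7)·0.000 - (1.7)·3.000 - (-1)·1.000) / (9.4) = -1.606
  x_2 = (-7 - (3)·-1.606 - (-2.1)·3.000 - (-4)·1.000) / (13.1) = 0.620
  x_3 = (-5 - (-4)·-1.606 - (2)·0.620 - (0.9)·1.000) / (7.9) = -1.717
  x_4 = (2 - (1)·-1.606 - (3.7)·0.620 - (3.6)·-1.717) / (10.3) = 0.727
Iteration 2:
  x_1 = (-11 - (3.7)·0.620 - (1.7)·-1.717 - (-1)·0.727) / (9.4) = -1.026
  x_2 = (-7 - (3)·-1.026 - (-2.1)·-1.717 - (-4)·0.727) / (13.1) = -0.353
  x_3 = (-5 - (-4)·-1.026 - (2)·-0.353 - (0.9)·0.727) / (7.9) = -1.146
  x_4 = (2 - (1)·-1.026 - (3.7)·-0.353 - (3.6)·-1.146) / (10.3) = 0.821

(-1.026, -0.353, -1.146, 0.821)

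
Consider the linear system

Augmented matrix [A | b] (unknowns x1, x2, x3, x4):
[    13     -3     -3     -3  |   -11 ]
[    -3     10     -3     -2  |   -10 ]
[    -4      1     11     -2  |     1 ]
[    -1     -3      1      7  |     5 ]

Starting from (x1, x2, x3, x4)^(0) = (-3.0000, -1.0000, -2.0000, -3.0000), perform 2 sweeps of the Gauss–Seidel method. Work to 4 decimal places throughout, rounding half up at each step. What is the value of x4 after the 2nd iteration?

Iteration 1:
  x1 = (-11 - (-3)·-1.0000 - (-3)·-2.0000 - (-3)·-3.0000) / (13) = -2.2308
  x2 = (-10 - (-3)·-2.2308 - (-3)·-2.0000 - (-2)·-3.0000) / (10) = -2.8692
  x3 = (1 - (-4)·-2.2308 - (1)·-2.8692 - (-2)·-3.0000) / (11) = -1.0049
  x4 = (5 - (-1)·-2.2308 - (-3)·-2.8692 - (1)·-1.0049) / (7) = -0.6905
Iteration 2:
  x1 = (-11 - (-3)·-2.8692 - (-3)·-1.0049 - (-3)·-0.6905) / (13) = -1.8995
  x2 = (-10 - (-3)·-1.8995 - (-3)·-1.0049 - (-2)·-0.6905) / (10) = -2.0094
  x3 = (1 - (-4)·-1.8995 - (1)·-2.0094 - (-2)·-0.6905) / (11) = -0.5427
  x4 = (5 - (-1)·-1.8995 - (-3)·-2.0094 - (1)·-0.5427) / (7) = -0.3407

-0.3407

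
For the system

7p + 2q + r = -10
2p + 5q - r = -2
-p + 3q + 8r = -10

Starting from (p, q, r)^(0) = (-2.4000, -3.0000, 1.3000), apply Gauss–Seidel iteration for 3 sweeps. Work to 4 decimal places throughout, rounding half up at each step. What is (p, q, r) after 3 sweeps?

(-1.1875, -0.1940, -1.3257)

Iteration 1:
  p = (-10 - (2)·-3.0000 - (1)·1.3000) / (7) = -0.7571
  q = (-2 - (2)·-0.7571 - (-1)·1.3000) / (5) = 0.1628
  r = (-10 - (-1)·-0.7571 - (3)·0.1628) / (8) = -1.4057
Iteration 2:
  p = (-10 - (2)·0.1628 - (1)·-1.4057) / (7) = -1.2743
  q = (-2 - (2)·-1.2743 - (-1)·-1.4057) / (5) = -0.1714
  r = (-10 - (-1)·-1.2743 - (3)·-0.1714) / (8) = -1.3450
Iteration 3:
  p = (-10 - (2)·-0.1714 - (1)·-1.3450) / (7) = -1.1875
  q = (-2 - (2)·-1.1875 - (-1)·-1.3450) / (5) = -0.1940
  r = (-10 - (-1)·-1.1875 - (3)·-0.1940) / (8) = -1.3257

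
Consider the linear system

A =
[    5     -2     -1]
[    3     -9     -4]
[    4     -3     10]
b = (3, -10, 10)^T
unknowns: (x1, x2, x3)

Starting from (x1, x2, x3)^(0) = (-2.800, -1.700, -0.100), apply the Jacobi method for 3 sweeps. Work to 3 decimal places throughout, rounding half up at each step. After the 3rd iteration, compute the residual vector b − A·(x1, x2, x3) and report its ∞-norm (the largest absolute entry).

Iteration 1:
  x1 = (3 - (-2)·-1.700 - (-1)·-0.100) / (5) = -0.100
  x2 = (-10 - (3)·-2.800 - (-4)·-0.100) / (-9) = 0.222
  x3 = (10 - (4)·-2.800 - (-3)·-1.700) / (10) = 1.610
Iteration 2:
  x1 = (3 - (-2)·0.222 - (-1)·1.610) / (5) = 1.011
  x2 = (-10 - (3)·-0.100 - (-4)·1.610) / (-9) = 0.362
  x3 = (10 - (4)·-0.100 - (-3)·0.222) / (10) = 1.107
Iteration 3:
  x1 = (3 - (-2)·0.362 - (-1)·1.107) / (5) = 0.966
  x2 = (-10 - (3)·1.011 - (-4)·1.107) / (-9) = 0.956
  x3 = (10 - (4)·1.011 - (-3)·0.362) / (10) = 0.704
Residual b − A·x = (0.786, -1.478, 1.964); ∞-norm = 1.964

1.964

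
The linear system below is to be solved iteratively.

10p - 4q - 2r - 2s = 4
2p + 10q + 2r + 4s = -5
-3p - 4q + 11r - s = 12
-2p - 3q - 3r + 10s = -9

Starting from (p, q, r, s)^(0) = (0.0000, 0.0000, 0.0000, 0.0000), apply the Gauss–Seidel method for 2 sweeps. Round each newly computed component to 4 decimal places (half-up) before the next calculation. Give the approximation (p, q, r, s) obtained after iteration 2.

Iteration 1:
  p = (4 - (-4)·0.0000 - (-2)·0.0000 - (-2)·0.0000) / (10) = 0.4000
  q = (-5 - (2)·0.4000 - (2)·0.0000 - (4)·0.0000) / (10) = -0.5800
  r = (12 - (-3)·0.4000 - (-4)·-0.5800 - (-1)·0.0000) / (11) = 0.9891
  s = (-9 - (-2)·0.4000 - (-3)·-0.5800 - (-3)·0.9891) / (10) = -0.6973
Iteration 2:
  p = (4 - (-4)·-0.5800 - (-2)·0.9891 - (-2)·-0.6973) / (10) = 0.2264
  q = (-5 - (2)·0.2264 - (2)·0.9891 - (4)·-0.6973) / (10) = -0.4642
  r = (12 - (-3)·0.2264 - (-4)·-0.4642 - (-1)·-0.6973) / (11) = 0.9205
  s = (-9 - (-2)·0.2264 - (-3)·-0.4642 - (-3)·0.9205) / (10) = -0.7178

(0.2264, -0.4642, 0.9205, -0.7178)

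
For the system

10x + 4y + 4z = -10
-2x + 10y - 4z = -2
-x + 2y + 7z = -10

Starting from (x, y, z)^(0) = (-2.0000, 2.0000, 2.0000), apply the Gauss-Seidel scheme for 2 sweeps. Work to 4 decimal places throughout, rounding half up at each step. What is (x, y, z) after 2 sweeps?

(-0.3028, -0.9897, -1.1891)

Iteration 1:
  x = (-10 - (4)·2.0000 - (4)·2.0000) / (10) = -2.6000
  y = (-2 - (-2)·-2.6000 - (-4)·2.0000) / (10) = 0.0800
  z = (-10 - (-1)·-2.6000 - (2)·0.0800) / (7) = -1.8229
Iteration 2:
  x = (-10 - (4)·0.0800 - (4)·-1.8229) / (10) = -0.3028
  y = (-2 - (-2)·-0.3028 - (-4)·-1.8229) / (10) = -0.9897
  z = (-10 - (-1)·-0.3028 - (2)·-0.9897) / (7) = -1.1891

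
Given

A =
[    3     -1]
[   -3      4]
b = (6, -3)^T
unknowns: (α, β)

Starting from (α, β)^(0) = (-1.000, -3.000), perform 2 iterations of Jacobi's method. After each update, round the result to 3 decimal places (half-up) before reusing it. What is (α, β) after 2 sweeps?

Iteration 1:
  α = (6 - (-1)·-3.000) / (3) = 1.000
  β = (-3 - (-3)·-1.000) / (4) = -1.500
Iteration 2:
  α = (6 - (-1)·-1.500) / (3) = 1.500
  β = (-3 - (-3)·1.000) / (4) = 0.000

(1.500, 0.000)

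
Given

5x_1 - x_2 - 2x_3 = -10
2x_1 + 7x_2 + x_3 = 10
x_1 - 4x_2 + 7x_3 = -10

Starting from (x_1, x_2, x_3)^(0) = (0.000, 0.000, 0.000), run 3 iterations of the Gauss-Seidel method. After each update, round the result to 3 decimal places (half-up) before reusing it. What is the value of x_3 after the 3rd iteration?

Iteration 1:
  x_1 = (-10 - (-1)·0.000 - (-2)·0.000) / (5) = -2.000
  x_2 = (10 - (2)·-2.000 - (1)·0.000) / (7) = 2.000
  x_3 = (-10 - (1)·-2.000 - (-4)·2.000) / (7) = 0.000
Iteration 2:
  x_1 = (-10 - (-1)·2.000 - (-2)·0.000) / (5) = -1.600
  x_2 = (10 - (2)·-1.600 - (1)·0.000) / (7) = 1.886
  x_3 = (-10 - (1)·-1.600 - (-4)·1.886) / (7) = -0.122
Iteration 3:
  x_1 = (-10 - (-1)·1.886 - (-2)·-0.122) / (5) = -1.672
  x_2 = (10 - (2)·-1.672 - (1)·-0.122) / (7) = 1.924
  x_3 = (-10 - (1)·-1.672 - (-4)·1.924) / (7) = -0.090

-0.090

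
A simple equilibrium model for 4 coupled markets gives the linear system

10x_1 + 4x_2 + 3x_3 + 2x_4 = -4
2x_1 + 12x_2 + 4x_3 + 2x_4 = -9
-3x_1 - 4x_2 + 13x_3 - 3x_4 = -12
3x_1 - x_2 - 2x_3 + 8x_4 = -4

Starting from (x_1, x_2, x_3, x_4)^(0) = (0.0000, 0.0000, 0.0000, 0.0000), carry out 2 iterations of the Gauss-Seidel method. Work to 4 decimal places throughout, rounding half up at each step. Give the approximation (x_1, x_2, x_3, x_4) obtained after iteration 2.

Iteration 1:
  x_1 = (-4 - (4)·0.0000 - (3)·0.0000 - (2)·0.0000) / (10) = -0.4000
  x_2 = (-9 - (2)·-0.4000 - (4)·0.0000 - (2)·0.0000) / (12) = -0.6833
  x_3 = (-12 - (-3)·-0.4000 - (-4)·-0.6833 - (-3)·0.0000) / (13) = -1.2256
  x_4 = (-4 - (3)·-0.4000 - (-1)·-0.6833 - (-2)·-1.2256) / (8) = -0.7418
Iteration 2:
  x_1 = (-4 - (4)·-0.6833 - (3)·-1.2256 - (2)·-0.7418) / (10) = 0.3894
  x_2 = (-9 - (2)·0.3894 - (4)·-1.2256 - (2)·-0.7418) / (12) = -0.2827
  x_3 = (-12 - (-3)·0.3894 - (-4)·-0.2827 - (-3)·-0.7418) / (13) = -1.0914
  x_4 = (-4 - (3)·0.3894 - (-1)·-0.2827 - (-2)·-1.0914) / (8) = -0.9542

(0.3894, -0.2827, -1.0914, -0.9542)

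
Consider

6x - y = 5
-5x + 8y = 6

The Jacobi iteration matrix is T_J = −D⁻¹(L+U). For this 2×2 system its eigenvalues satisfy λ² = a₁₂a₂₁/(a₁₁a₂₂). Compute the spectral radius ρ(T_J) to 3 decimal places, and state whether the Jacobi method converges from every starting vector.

a₁₂a₂₁/(a₁₁a₂₂) = (-1)·(-5) / ((6)·(8)) = 0.104167
ρ = √|0.104167| = √0.104167 = 0.323
ρ < 1, so Jacobi converges

0.323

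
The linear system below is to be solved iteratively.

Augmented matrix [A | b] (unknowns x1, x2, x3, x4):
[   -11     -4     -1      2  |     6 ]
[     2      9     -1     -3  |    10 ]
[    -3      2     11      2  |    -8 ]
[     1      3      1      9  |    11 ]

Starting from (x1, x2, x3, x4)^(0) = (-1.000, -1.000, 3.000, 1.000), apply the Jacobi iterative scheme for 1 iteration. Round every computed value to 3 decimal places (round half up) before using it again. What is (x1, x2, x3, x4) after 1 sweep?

(-0.273, 2.000, -1.000, 1.333)

Iteration 1:
  x1 = (6 - (-4)·-1.000 - (-1)·3.000 - (2)·1.000) / (-11) = -0.273
  x2 = (10 - (2)·-1.000 - (-1)·3.000 - (-3)·1.000) / (9) = 2.000
  x3 = (-8 - (-3)·-1.000 - (2)·-1.000 - (2)·1.000) / (11) = -1.000
  x4 = (11 - (1)·-1.000 - (3)·-1.000 - (1)·3.000) / (9) = 1.333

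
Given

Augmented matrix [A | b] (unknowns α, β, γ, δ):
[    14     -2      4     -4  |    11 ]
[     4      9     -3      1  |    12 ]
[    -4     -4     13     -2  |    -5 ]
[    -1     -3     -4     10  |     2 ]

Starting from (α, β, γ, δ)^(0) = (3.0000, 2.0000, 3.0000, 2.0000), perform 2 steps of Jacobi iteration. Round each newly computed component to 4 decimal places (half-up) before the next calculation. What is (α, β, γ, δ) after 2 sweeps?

Iteration 1:
  α = (11 - (-2)·2.0000 - (4)·3.0000 - (-4)·2.0000) / (14) = 0.7857
  β = (12 - (4)·3.0000 - (-3)·3.0000 - (1)·2.0000) / (9) = 0.7778
  γ = (-5 - (-4)·3.0000 - (-4)·2.0000 - (-2)·2.0000) / (13) = 1.4615
  δ = (2 - (-1)·3.0000 - (-3)·2.0000 - (-4)·3.0000) / (10) = 2.3000
Iteration 2:
  α = (11 - (-2)·0.7778 - (4)·1.4615 - (-4)·2.3000) / (14) = 1.1364
  β = (12 - (4)·0.7857 - (-3)·1.4615 - (1)·2.3000) / (9) = 1.2157
  γ = (-5 - (-4)·0.7857 - (-4)·0.7778 - (-2)·2.3000) / (13) = 0.4503
  δ = (2 - (-1)·0.7857 - (-3)·0.7778 - (-4)·1.4615) / (10) = 1.0965

(1.1364, 1.2157, 0.4503, 1.0965)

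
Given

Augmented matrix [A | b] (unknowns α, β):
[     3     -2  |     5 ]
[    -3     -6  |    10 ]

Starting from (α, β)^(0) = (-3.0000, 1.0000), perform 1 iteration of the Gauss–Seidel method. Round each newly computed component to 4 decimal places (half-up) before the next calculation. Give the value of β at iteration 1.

Iteration 1:
  α = (5 - (-2)·1.0000) / (3) = 2.3333
  β = (10 - (-3)·2.3333) / (-6) = -2.8333

-2.8333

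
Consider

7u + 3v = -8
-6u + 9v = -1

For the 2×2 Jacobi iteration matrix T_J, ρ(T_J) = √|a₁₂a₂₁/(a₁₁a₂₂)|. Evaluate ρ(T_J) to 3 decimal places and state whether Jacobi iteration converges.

a₁₂a₂₁/(a₁₁a₂₂) = (3)·(-6) / ((7)·(9)) = -0.285714
ρ = √|-0.285714| = √0.285714 = 0.535
ρ < 1, so Jacobi converges

0.535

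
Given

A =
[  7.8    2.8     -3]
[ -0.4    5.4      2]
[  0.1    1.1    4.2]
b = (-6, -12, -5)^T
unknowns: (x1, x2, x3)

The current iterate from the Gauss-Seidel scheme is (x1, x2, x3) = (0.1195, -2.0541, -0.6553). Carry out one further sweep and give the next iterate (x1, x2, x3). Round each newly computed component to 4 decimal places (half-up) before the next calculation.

One sweep:
  x1 = (-6 - (2.8)·-2.0541 - (-3)·-0.6553) / (7.8) = -0.2839
  x2 = (-12 - (-0.4)·-0.2839 - (2)·-0.6553) / (5.4) = -2.0005
  x3 = (-5 - (0.1)·-0.2839 - (1.1)·-2.0005) / (4.2) = -0.6598

(-0.2839, -2.0005, -0.6598)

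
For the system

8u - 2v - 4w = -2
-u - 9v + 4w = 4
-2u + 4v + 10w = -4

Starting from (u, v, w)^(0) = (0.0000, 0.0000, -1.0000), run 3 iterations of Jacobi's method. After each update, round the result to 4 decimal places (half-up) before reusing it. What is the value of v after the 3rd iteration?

-0.4562

Iteration 1:
  u = (-2 - (-2)·0.0000 - (-4)·-1.0000) / (8) = -0.7500
  v = (4 - (-1)·0.0000 - (4)·-1.0000) / (-9) = -0.8889
  w = (-4 - (-2)·0.0000 - (4)·0.0000) / (10) = -0.4000
Iteration 2:
  u = (-2 - (-2)·-0.8889 - (-4)·-0.4000) / (8) = -0.6722
  v = (4 - (-1)·-0.7500 - (4)·-0.4000) / (-9) = -0.5389
  w = (-4 - (-2)·-0.7500 - (4)·-0.8889) / (10) = -0.1944
Iteration 3:
  u = (-2 - (-2)·-0.5389 - (-4)·-0.1944) / (8) = -0.4819
  v = (4 - (-1)·-0.6722 - (4)·-0.1944) / (-9) = -0.4562
  w = (-4 - (-2)·-0.6722 - (4)·-0.5389) / (10) = -0.3189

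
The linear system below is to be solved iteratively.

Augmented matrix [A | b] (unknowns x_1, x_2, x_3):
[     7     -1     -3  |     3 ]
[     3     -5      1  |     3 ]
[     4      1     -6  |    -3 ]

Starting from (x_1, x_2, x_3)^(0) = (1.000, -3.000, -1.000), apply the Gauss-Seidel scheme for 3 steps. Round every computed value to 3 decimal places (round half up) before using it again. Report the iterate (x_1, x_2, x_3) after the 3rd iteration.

(0.638, -0.092, 0.910)

Iteration 1:
  x_1 = (3 - (-1)·-3.000 - (-3)·-1.000) / (7) = -0.429
  x_2 = (3 - (3)·-0.429 - (1)·-1.000) / (-5) = -1.057
  x_3 = (-3 - (4)·-0.429 - (1)·-1.057) / (-6) = 0.038
Iteration 2:
  x_1 = (3 - (-1)·-1.057 - (-3)·0.038) / (7) = 0.294
  x_2 = (3 - (3)·0.294 - (1)·0.038) / (-5) = -0.416
  x_3 = (-3 - (4)·0.294 - (1)·-0.416) / (-6) = 0.627
Iteration 3:
  x_1 = (3 - (-1)·-0.416 - (-3)·0.627) / (7) = 0.638
  x_2 = (3 - (3)·0.638 - (1)·0.627) / (-5) = -0.092
  x_3 = (-3 - (4)·0.638 - (1)·-0.092) / (-6) = 0.910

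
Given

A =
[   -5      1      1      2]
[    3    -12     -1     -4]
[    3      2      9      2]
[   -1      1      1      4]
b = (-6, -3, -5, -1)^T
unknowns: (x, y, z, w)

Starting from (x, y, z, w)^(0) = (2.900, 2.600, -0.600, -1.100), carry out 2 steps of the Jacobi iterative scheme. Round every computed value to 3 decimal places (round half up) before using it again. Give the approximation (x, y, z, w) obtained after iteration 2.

(1.097, 0.703, -1.246, 0.156)

Iteration 1:
  x = (-6 - (1)·2.600 - (1)·-0.600 - (2)·-1.100) / (-5) = 1.160
  y = (-3 - (3)·2.900 - (-1)·-0.600 - (-4)·-1.100) / (-12) = 1.392
  z = (-5 - (3)·2.900 - (2)·2.600 - (2)·-1.100) / (9) = -1.856
  w = (-1 - (-1)·2.900 - (1)·2.600 - (1)·-0.600) / (4) = -0.025
Iteration 2:
  x = (-6 - (1)·1.392 - (1)·-1.856 - (2)·-0.025) / (-5) = 1.097
  y = (-3 - (3)·1.160 - (-1)·-1.856 - (-4)·-0.025) / (-12) = 0.703
  z = (-5 - (3)·1.160 - (2)·1.392 - (2)·-0.025) / (9) = -1.246
  w = (-1 - (-1)·1.160 - (1)·1.392 - (1)·-1.856) / (4) = 0.156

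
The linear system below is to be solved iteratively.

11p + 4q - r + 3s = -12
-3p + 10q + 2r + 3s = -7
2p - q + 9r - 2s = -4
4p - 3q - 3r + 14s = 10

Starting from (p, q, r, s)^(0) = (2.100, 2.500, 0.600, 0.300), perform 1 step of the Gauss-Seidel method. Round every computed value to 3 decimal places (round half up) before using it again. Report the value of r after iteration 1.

Iteration 1:
  p = (-12 - (4)·2.500 - (-1)·0.600 - (3)·0.300) / (11) = -2.027
  q = (-7 - (-3)·-2.027 - (2)·0.600 - (3)·0.300) / (10) = -1.518
  r = (-4 - (2)·-2.027 - (-1)·-1.518 - (-2)·0.300) / (9) = -0.096
  s = (10 - (4)·-2.027 - (-3)·-1.518 - (-3)·-0.096) / (14) = 0.948

-0.096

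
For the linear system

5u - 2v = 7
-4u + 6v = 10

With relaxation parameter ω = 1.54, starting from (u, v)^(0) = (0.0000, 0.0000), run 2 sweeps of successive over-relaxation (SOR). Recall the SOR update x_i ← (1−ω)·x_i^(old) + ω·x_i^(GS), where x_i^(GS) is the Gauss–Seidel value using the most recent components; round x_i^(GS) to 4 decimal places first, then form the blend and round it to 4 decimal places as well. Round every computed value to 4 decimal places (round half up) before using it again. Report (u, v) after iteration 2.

Iteration 1:
  u: GS value = (7 - (-2)·0.0000) / (5) = 1.4000;  u ← (1−ω)·0.0000 + ω·1.4000 = 2.1560
  v: GS value = (10 - (-4)·2.1560) / (6) = 3.1040;  v ← (1−ω)·0.0000 + ω·3.1040 = 4.7802
Iteration 2:
  u: GS value = (7 - (-2)·4.7802) / (5) = 3.3121;  u ← (1−ω)·2.1560 + ω·3.3121 = 3.9364
  v: GS value = (10 - (-4)·3.9364) / (6) = 4.2909;  v ← (1−ω)·4.7802 + ω·4.2909 = 4.0267

(3.9364, 4.0267)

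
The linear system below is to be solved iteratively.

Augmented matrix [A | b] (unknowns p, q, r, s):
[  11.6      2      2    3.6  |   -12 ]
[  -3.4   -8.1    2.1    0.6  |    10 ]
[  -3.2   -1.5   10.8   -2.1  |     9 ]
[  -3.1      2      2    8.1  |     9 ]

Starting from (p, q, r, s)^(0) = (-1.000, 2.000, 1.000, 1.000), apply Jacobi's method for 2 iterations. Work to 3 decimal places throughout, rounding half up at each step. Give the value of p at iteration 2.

-1.122

Iteration 1:
  p = (-12 - (2)·2.000 - (2)·1.000 - (3.6)·1.000) / (11.6) = -1.862
  q = (10 - (-3.4)·-1.000 - (2.1)·1.000 - (0.6)·1.000) / (-8.1) = -0.481
  r = (9 - (-3.2)·-1.000 - (-1.5)·2.000 - (-2.1)·1.000) / (10.8) = 1.009
  s = (9 - (-3.1)·-1.000 - (2)·2.000 - (2)·1.000) / (8.1) = -0.012
Iteration 2:
  p = (-12 - (2)·-0.481 - (2)·1.009 - (3.6)·-0.012) / (11.6) = -1.122
  q = (10 - (-3.4)·-1.862 - (2.1)·1.009 - (0.6)·-0.012) / (-8.1) = -0.192
  r = (9 - (-3.2)·-1.862 - (-1.5)·-0.481 - (-2.1)·-0.012) / (10.8) = 0.212
  s = (9 - (-3.1)·-1.862 - (2)·-0.481 - (2)·1.009) / (8.1) = 0.268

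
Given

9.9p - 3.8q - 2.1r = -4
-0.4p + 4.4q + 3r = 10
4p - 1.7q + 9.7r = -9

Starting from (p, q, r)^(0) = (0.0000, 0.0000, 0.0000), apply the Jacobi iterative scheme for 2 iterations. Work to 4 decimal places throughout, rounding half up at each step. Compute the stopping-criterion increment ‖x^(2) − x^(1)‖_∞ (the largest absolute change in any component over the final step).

Iteration 1:
  p = (-4 - (-3.8)·0.0000 - (-2.1)·0.0000) / (9.9) = -0.4040
  q = (10 - (-0.4)·0.0000 - (3)·0.0000) / (4.4) = 2.2727
  r = (-9 - (4)·0.0000 - (-1.7)·0.0000) / (9.7) = -0.9278
Iteration 2:
  p = (-4 - (-3.8)·2.2727 - (-2.1)·-0.9278) / (9.9) = 0.2715
  q = (10 - (-0.4)·-0.4040 - (3)·-0.9278) / (4.4) = 2.8686
  r = (-9 - (4)·-0.4040 - (-1.7)·2.2727) / (9.7) = -0.3629
Change: (0.6755, 0.5959, 0.5649) → max |·| = 0.6755

0.6755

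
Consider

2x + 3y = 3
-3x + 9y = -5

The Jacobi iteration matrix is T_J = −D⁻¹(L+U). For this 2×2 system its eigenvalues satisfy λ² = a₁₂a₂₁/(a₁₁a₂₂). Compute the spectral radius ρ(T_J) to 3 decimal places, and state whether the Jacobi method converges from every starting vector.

0.707

a₁₂a₂₁/(a₁₁a₂₂) = (3)·(-3) / ((2)·(9)) = -0.500000
ρ = √|-0.500000| = √0.500000 = 0.707
ρ < 1, so Jacobi converges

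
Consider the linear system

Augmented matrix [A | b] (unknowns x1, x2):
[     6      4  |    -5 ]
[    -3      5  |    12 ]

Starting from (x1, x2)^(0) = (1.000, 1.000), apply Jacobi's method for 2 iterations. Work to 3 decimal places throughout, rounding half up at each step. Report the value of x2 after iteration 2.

1.500

Iteration 1:
  x1 = (-5 - (4)·1.000) / (6) = -1.500
  x2 = (12 - (-3)·1.000) / (5) = 3.000
Iteration 2:
  x1 = (-5 - (4)·3.000) / (6) = -2.833
  x2 = (12 - (-3)·-1.500) / (5) = 1.500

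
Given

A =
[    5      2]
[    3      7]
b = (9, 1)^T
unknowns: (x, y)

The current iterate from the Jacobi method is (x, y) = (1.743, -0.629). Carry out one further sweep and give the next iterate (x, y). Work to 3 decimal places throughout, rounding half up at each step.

One sweep:
  x = (9 - (2)·-0.629) / (5) = 2.052
  y = (1 - (3)·1.743) / (7) = -0.604

(2.052, -0.604)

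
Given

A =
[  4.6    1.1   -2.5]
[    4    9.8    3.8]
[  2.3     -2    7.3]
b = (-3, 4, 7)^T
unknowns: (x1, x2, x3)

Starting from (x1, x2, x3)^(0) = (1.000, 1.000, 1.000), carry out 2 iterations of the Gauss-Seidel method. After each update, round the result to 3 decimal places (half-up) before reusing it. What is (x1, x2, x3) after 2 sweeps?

Iteration 1:
  x1 = (-3 - (1.1)·1.000 - (-2.5)·1.000) / (4.6) = -0.348
  x2 = (4 - (4)·-0.348 - (3.8)·1.000) / (9.8) = 0.162
  x3 = (7 - (2.3)·-0.348 - (-2)·0.162) / (7.3) = 1.113
Iteration 2:
  x1 = (-3 - (1.1)·0.162 - (-2.5)·1.113) / (4.6) = -0.086
  x2 = (4 - (4)·-0.086 - (3.8)·1.113) / (9.8) = 0.012
  x3 = (7 - (2.3)·-0.086 - (-2)·0.012) / (7.3) = 0.989

(-0.086, 0.012, 0.989)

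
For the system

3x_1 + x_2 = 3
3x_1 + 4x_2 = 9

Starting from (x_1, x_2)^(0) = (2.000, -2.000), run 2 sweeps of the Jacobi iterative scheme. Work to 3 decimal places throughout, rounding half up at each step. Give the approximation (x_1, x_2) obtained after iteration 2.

Iteration 1:
  x_1 = (3 - (1)·-2.000) / (3) = 1.667
  x_2 = (9 - (3)·2.000) / (4) = 0.750
Iteration 2:
  x_1 = (3 - (1)·0.750) / (3) = 0.750
  x_2 = (9 - (3)·1.667) / (4) = 1.000

(0.750, 1.000)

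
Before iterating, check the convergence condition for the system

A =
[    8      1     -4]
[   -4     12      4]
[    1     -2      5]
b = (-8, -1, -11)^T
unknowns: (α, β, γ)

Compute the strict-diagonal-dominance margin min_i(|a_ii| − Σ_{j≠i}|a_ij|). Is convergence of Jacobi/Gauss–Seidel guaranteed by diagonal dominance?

row 1: |8| − (1+4) = 3
row 2: |12| − (4+4) = 4
row 3: |5| − (1+2) = 2
minimum over rows = 2 → strictly diagonally dominant (convergence guaranteed)

2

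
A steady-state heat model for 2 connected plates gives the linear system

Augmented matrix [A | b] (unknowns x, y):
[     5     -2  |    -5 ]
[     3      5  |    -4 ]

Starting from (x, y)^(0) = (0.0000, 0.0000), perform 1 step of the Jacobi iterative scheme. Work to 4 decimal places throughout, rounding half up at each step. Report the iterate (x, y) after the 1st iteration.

(-1.0000, -0.8000)

Iteration 1:
  x = (-5 - (-2)·0.0000) / (5) = -1.0000
  y = (-4 - (3)·0.0000) / (5) = -0.8000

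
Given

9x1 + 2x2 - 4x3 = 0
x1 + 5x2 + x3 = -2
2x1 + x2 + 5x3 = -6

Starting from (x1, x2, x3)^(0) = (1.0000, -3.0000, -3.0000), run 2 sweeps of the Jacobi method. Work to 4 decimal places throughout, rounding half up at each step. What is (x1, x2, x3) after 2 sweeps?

(-0.4444, -0.0667, -0.9333)

Iteration 1:
  x1 = (0 - (2)·-3.0000 - (-4)·-3.0000) / (9) = -0.6667
  x2 = (-2 - (1)·1.0000 - (1)·-3.0000) / (5) = 0.0000
  x3 = (-6 - (2)·1.0000 - (1)·-3.0000) / (5) = -1.0000
Iteration 2:
  x1 = (0 - (2)·0.0000 - (-4)·-1.0000) / (9) = -0.4444
  x2 = (-2 - (1)·-0.6667 - (1)·-1.0000) / (5) = -0.0667
  x3 = (-6 - (2)·-0.6667 - (1)·0.0000) / (5) = -0.9333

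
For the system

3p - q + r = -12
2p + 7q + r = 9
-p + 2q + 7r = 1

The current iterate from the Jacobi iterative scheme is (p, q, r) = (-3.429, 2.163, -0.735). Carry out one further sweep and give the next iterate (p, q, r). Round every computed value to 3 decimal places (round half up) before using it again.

(-3.034, 2.370, -0.965)

One sweep:
  p = (-12 - (-1)·2.163 - (1)·-0.735) / (3) = -3.034
  q = (9 - (2)·-3.429 - (1)·-0.735) / (7) = 2.370
  r = (1 - (-1)·-3.429 - (2)·2.163) / (7) = -0.965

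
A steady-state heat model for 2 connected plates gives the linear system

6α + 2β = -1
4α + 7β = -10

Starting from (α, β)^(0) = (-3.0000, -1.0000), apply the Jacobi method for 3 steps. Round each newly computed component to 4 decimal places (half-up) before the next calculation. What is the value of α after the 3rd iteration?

Iteration 1:
  α = (-1 - (2)·-1.0000) / (6) = 0.1667
  β = (-10 - (4)·-3.0000) / (7) = 0.2857
Iteration 2:
  α = (-1 - (2)·0.2857) / (6) = -0.2619
  β = (-10 - (4)·0.1667) / (7) = -1.5238
Iteration 3:
  α = (-1 - (2)·-1.5238) / (6) = 0.3413
  β = (-10 - (4)·-0.2619) / (7) = -1.2789

0.3413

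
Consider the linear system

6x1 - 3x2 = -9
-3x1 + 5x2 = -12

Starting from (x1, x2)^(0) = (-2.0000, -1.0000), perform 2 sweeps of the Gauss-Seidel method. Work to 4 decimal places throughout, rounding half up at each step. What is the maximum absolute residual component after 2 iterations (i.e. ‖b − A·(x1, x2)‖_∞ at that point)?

Iteration 1:
  x1 = (-9 - (-3)·-1.0000) / (6) = -2.0000
  x2 = (-12 - (-3)·-2.0000) / (5) = -3.6000
Iteration 2:
  x1 = (-9 - (-3)·-3.6000) / (6) = -3.3000
  x2 = (-12 - (-3)·-3.3000) / (5) = -4.3800
Residual b − A·x = (-2.3400, 0.0000); ∞-norm = 2.3400

2.3400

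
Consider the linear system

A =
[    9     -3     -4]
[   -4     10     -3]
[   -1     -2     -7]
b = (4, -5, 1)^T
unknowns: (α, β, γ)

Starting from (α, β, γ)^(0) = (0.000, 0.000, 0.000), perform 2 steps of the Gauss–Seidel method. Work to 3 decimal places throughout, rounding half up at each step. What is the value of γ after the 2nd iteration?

-0.064

Iteration 1:
  α = (4 - (-3)·0.000 - (-4)·0.000) / (9) = 0.444
  β = (-5 - (-4)·0.444 - (-3)·0.000) / (10) = -0.322
  γ = (1 - (-1)·0.444 - (-2)·-0.322) / (-7) = -0.114
Iteration 2:
  α = (4 - (-3)·-0.322 - (-4)·-0.114) / (9) = 0.286
  β = (-5 - (-4)·0.286 - (-3)·-0.114) / (10) = -0.420
  γ = (1 - (-1)·0.286 - (-2)·-0.420) / (-7) = -0.064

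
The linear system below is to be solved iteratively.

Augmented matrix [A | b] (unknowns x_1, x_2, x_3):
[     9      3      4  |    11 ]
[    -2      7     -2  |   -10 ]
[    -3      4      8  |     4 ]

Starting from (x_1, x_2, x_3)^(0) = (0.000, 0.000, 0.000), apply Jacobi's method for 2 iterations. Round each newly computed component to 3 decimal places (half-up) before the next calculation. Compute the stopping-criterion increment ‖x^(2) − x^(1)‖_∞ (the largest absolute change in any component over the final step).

1.173

Iteration 1:
  x_1 = (11 - (3)·0.000 - (4)·0.000) / (9) = 1.222
  x_2 = (-10 - (-2)·0.000 - (-2)·0.000) / (7) = -1.429
  x_3 = (4 - (-3)·0.000 - (4)·0.000) / (8) = 0.500
Iteration 2:
  x_1 = (11 - (3)·-1.429 - (4)·0.500) / (9) = 1.476
  x_2 = (-10 - (-2)·1.222 - (-2)·0.500) / (7) = -0.937
  x_3 = (4 - (-3)·1.222 - (4)·-1.429) / (8) = 1.673
Change: (0.254, 0.492, 1.173) → max |·| = 1.173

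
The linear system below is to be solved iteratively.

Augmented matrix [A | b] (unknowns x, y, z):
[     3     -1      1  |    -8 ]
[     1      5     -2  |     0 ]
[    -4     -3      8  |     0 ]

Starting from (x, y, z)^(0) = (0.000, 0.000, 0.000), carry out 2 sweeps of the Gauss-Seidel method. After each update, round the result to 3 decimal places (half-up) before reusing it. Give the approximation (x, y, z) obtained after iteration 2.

Iteration 1:
  x = (-8 - (-1)·0.000 - (1)·0.000) / (3) = -2.667
  y = (0 - (1)·-2.667 - (-2)·0.000) / (5) = 0.533
  z = (0 - (-4)·-2.667 - (-3)·0.533) / (8) = -1.134
Iteration 2:
  x = (-8 - (-1)·0.533 - (1)·-1.134) / (3) = -2.111
  y = (0 - (1)·-2.111 - (-2)·-1.134) / (5) = -0.031
  z = (0 - (-4)·-2.111 - (-3)·-0.031) / (8) = -1.067

(-2.111, -0.031, -1.067)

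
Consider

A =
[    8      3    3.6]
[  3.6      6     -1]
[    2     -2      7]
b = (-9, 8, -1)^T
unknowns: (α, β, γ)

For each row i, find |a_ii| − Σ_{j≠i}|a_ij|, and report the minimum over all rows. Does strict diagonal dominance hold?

row 1: |8| − (3+3.6) = 1.4
row 2: |6| − (3.6+1) = 1.4
row 3: |7| − (2+2) = 3
minimum over rows = 1.4 → strictly diagonally dominant (convergence guaranteed)

1.4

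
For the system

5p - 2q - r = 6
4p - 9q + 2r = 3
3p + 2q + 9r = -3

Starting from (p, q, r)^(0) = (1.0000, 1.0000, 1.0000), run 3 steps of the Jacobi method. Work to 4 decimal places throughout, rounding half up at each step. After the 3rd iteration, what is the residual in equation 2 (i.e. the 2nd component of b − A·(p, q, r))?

Iteration 1:
  p = (6 - (-2)·1.0000 - (-1)·1.0000) / (5) = 1.8000
  q = (3 - (4)·1.0000 - (2)·1.0000) / (-9) = 0.3333
  r = (-3 - (3)·1.0000 - (2)·1.0000) / (9) = -0.8889
Iteration 2:
  p = (6 - (-2)·0.3333 - (-1)·-0.8889) / (5) = 1.1555
  q = (3 - (4)·1.8000 - (2)·-0.8889) / (-9) = 0.2691
  r = (-3 - (3)·1.8000 - (2)·0.3333) / (9) = -1.0074
Iteration 3:
  p = (6 - (-2)·0.2691 - (-1)·-1.0074) / (5) = 1.1062
  q = (3 - (4)·1.1555 - (2)·-1.0074) / (-9) = -0.0436
  r = (-3 - (3)·1.1555 - (2)·0.2691) / (9) = -0.7783
Residual b − A·x = (-0.3965, -0.2606, 0.7733)

-0.2606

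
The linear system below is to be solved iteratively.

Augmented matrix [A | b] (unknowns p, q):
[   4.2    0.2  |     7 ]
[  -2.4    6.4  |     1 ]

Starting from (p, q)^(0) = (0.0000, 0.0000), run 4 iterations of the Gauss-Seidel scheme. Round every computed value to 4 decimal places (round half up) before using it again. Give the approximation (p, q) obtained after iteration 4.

Iteration 1:
  p = (7 - (0.2)·0.0000) / (4.2) = 1.6667
  q = (1 - (-2.4)·1.6667) / (6.4) = 0.7813
Iteration 2:
  p = (7 - (0.2)·0.7813) / (4.2) = 1.6295
  q = (1 - (-2.4)·1.6295) / (6.4) = 0.7673
Iteration 3:
  p = (7 - (0.2)·0.7673) / (4.2) = 1.6301
  q = (1 - (-2.4)·1.6301) / (6.4) = 0.7675
Iteration 4:
  p = (7 - (0.2)·0.7675) / (4.2) = 1.6301
  q = (1 - (-2.4)·1.6301) / (6.4) = 0.7675

(1.6301, 0.7675)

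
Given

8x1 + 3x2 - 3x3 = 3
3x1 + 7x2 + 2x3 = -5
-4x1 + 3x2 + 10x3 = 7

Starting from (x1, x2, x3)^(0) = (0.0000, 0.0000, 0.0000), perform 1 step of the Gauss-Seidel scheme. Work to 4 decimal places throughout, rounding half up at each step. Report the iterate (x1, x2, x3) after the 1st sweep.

Iteration 1:
  x1 = (3 - (3)·0.0000 - (-3)·0.0000) / (8) = 0.3750
  x2 = (-5 - (3)·0.3750 - (2)·0.0000) / (7) = -0.8750
  x3 = (7 - (-4)·0.3750 - (3)·-0.8750) / (10) = 1.1125

(0.3750, -0.8750, 1.1125)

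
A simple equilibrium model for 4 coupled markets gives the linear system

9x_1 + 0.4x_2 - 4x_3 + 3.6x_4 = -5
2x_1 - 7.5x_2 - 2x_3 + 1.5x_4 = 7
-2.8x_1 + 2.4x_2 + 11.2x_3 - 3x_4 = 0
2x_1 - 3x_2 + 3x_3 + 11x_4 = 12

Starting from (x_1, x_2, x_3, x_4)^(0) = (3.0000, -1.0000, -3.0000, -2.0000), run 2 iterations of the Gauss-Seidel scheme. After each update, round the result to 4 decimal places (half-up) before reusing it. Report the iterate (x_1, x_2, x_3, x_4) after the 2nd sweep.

(-1.2880, -0.8648, 0.1926, 1.0367)

Iteration 1:
  x_1 = (-5 - (0.4)·-1.0000 - (-4)·-3.0000 - (3.6)·-2.0000) / (9) = -1.0444
  x_2 = (7 - (2)·-1.0444 - (-2)·-3.0000 - (1.5)·-2.0000) / (-7.5) = -0.8118
  x_3 = (0 - (-2.8)·-1.0444 - (2.4)·-0.8118 - (-3)·-2.0000) / (11.2) = -0.6229
  x_4 = (12 - (2)·-1.0444 - (-3)·-0.8118 - (3)·-0.6229) / (11) = 1.2293
Iteration 2:
  x_1 = (-5 - (0.4)·-0.8118 - (-4)·-0.6229 - (3.6)·1.2293) / (9) = -1.2880
  x_2 = (7 - (2)·-1.2880 - (-2)·-0.6229 - (1.5)·1.2293) / (-7.5) = -0.8648
  x_3 = (0 - (-2.8)·-1.2880 - (2.4)·-0.8648 - (-3)·1.2293) / (11.2) = 0.1926
  x_4 = (12 - (2)·-1.2880 - (-3)·-0.8648 - (3)·0.1926) / (11) = 1.0367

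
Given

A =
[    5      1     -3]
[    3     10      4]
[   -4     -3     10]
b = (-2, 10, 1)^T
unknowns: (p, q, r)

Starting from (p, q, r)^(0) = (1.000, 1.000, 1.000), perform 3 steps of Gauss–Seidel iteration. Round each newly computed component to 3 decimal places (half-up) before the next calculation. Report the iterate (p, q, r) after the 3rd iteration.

Iteration 1:
  p = (-2 - (1)·1.000 - (-3)·1.000) / (5) = 0.000
  q = (10 - (3)·0.000 - (4)·1.000) / (10) = 0.600
  r = (1 - (-4)·0.000 - (-3)·0.600) / (10) = 0.280
Iteration 2:
  p = (-2 - (1)·0.600 - (-3)·0.280) / (5) = -0.352
  q = (10 - (3)·-0.352 - (4)·0.280) / (10) = 0.994
  r = (1 - (-4)·-0.352 - (-3)·0.994) / (10) = 0.257
Iteration 3:
  p = (-2 - (1)·0.994 - (-3)·0.257) / (5) = -0.445
  q = (10 - (3)·-0.445 - (4)·0.257) / (10) = 1.031
  r = (1 - (-4)·-0.445 - (-3)·1.031) / (10) = 0.231

(-0.445, 1.031, 0.231)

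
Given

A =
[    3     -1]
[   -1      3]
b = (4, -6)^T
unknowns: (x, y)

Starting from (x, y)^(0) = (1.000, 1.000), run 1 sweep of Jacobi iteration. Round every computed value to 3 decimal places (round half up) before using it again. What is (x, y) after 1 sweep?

Iteration 1:
  x = (4 - (-1)·1.000) / (3) = 1.667
  y = (-6 - (-1)·1.000) / (3) = -1.667

(1.667, -1.667)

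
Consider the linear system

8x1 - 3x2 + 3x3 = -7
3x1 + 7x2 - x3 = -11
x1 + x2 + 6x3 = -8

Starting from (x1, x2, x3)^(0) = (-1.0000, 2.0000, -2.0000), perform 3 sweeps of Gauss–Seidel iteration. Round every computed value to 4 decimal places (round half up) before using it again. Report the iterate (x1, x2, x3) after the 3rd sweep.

Iteration 1:
  x1 = (-7 - (-3)·2.0000 - (3)·-2.0000) / (8) = 0.6250
  x2 = (-11 - (3)·0.6250 - (-1)·-2.0000) / (7) = -2.1250
  x3 = (-8 - (1)·0.6250 - (1)·-2.1250) / (6) = -1.0833
Iteration 2:
  x1 = (-7 - (-3)·-2.1250 - (3)·-1.0833) / (8) = -1.2656
  x2 = (-11 - (3)·-1.2656 - (-1)·-1.0833) / (7) = -1.1838
  x3 = (-8 - (1)·-1.2656 - (1)·-1.1838) / (6) = -0.9251
Iteration 3:
  x1 = (-7 - (-3)·-1.1838 - (3)·-0.9251) / (8) = -0.9720
  x2 = (-11 - (3)·-0.9720 - (-1)·-0.9251) / (7) = -1.2870
  x3 = (-8 - (1)·-0.9720 - (1)·-1.2870) / (6) = -0.9568

(-0.9720, -1.2870, -0.9568)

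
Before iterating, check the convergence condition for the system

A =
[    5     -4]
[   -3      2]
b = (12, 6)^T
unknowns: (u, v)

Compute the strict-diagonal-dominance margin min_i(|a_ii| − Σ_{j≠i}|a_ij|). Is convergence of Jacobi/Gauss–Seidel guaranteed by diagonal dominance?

row 1: |5| − (4) = 1
row 2: |2| − (3) = -1
minimum over rows = -1 → not strictly diagonally dominant

-1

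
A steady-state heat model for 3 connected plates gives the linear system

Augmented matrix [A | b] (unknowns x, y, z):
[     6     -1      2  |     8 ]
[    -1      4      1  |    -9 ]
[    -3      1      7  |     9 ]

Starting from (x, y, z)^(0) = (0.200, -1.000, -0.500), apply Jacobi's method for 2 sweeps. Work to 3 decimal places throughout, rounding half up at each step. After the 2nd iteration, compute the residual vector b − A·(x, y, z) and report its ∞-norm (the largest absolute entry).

Iteration 1:
  x = (8 - (-1)·-1.000 - (2)·-0.500) / (6) = 1.333
  y = (-9 - (-1)·0.200 - (1)·-0.500) / (4) = -2.075
  z = (9 - (-3)·0.200 - (1)·-1.000) / (7) = 1.514
Iteration 2:
  x = (8 - (-1)·-2.075 - (2)·1.514) / (6) = 0.483
  y = (-9 - (-1)·1.333 - (1)·1.514) / (4) = -2.295
  z = (9 - (-3)·1.333 - (1)·-2.075) / (7) = 2.153
Residual b − A·x = (-1.499, -1.490, -2.327); ∞-norm = 2.327

2.327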